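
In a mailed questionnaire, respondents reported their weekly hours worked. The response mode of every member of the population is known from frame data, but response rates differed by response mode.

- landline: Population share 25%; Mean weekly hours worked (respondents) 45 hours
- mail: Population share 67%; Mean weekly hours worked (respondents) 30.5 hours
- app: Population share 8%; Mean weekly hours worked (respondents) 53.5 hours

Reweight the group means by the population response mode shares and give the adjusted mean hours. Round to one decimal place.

Reweight to the known response mode distribution:
  landline: 0.25 × 45 = 11.25
  mail: 0.67 × 30.5 = 20.435
  app: 0.08 × 53.5 = 4.28
Post-stratified estimate = 35.965 → 36.0.

36.0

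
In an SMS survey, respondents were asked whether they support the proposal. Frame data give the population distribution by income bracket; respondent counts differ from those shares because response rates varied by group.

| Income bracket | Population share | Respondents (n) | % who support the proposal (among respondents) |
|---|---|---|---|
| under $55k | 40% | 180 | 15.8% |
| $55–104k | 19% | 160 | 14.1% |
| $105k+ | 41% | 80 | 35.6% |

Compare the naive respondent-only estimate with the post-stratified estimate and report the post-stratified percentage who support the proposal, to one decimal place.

Naive respondent-only estimate (weights = respondent counts):
  (180/420)×15.8 + (160/420)×14.1 + (80/420)×35.6 = 18.9238%
Post-stratified estimate weights by population shares:
  0.4×15.8 + 0.19×14.1 + 0.41×35.6 = 23.595%

23.6%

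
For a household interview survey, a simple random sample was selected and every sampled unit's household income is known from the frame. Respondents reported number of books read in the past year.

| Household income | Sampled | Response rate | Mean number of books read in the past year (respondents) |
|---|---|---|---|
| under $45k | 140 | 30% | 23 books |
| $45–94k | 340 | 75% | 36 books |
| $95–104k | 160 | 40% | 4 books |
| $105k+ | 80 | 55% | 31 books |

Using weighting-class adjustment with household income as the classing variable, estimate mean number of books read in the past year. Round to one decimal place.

25.8

With weight = n_sampled/n_responded per class, the weighted class total is n_sampled:
  under $45k: 140 × 23 = 3220
  $45–94k: 340 × 36 = 12,240
  $95–104k: 160 × 4 = 640
  $105k+: 80 × 31 = 2480
Adjusted estimate = 18,580 / 720 = 25.8056 → 25.8.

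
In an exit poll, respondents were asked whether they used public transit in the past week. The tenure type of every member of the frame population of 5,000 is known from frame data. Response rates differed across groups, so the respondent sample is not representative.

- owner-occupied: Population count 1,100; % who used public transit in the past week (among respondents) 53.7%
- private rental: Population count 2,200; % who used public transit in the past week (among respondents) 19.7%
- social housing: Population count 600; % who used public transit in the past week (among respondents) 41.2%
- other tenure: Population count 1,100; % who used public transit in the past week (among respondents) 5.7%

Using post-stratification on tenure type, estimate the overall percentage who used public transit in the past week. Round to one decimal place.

26.7%

Weight each group's respondent value by its population share:
  owner-occupied: (1,100/5,000) × 53.7 = 11.814
  private rental: (2,200/5,000) × 19.7 = 8.668
  social housing: (600/5,000) × 41.2 = 4.944
  other tenure: (1,100/5,000) × 5.7 = 1.254
Post-stratified estimate = 26.68 → 26.7%.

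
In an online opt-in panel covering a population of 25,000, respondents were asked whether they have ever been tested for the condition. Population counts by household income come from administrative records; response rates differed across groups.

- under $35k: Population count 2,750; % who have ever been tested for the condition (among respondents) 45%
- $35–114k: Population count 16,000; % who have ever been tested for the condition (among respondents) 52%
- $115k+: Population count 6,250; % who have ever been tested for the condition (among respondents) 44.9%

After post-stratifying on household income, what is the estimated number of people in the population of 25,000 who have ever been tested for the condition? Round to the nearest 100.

Apply each group's respondent rate to its population count:
  under $35k: 2,750 × 45% = 1237.5
  $35–114k: 16,000 × 52% = 8320
  $115k+: 6,250 × 44.9% = 2806.25
Estimated total = 12363.8 → 12,400.

12,400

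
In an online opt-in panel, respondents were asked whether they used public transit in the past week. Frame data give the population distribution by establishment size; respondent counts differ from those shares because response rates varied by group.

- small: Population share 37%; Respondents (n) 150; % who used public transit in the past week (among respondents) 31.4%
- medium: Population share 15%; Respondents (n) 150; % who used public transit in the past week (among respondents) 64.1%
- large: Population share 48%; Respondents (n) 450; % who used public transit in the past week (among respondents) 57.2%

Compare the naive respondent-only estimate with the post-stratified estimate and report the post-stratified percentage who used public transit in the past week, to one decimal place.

Unadjusted (pooled respondent) estimate weights by respondent counts:
  (150/750)×31.4 + (150/750)×64.1 + (450/750)×57.2 = 53.42%
Post-stratified estimate weights by population shares:
  0.37×31.4 + 0.15×64.1 + 0.48×57.2 = 48.689%

48.7%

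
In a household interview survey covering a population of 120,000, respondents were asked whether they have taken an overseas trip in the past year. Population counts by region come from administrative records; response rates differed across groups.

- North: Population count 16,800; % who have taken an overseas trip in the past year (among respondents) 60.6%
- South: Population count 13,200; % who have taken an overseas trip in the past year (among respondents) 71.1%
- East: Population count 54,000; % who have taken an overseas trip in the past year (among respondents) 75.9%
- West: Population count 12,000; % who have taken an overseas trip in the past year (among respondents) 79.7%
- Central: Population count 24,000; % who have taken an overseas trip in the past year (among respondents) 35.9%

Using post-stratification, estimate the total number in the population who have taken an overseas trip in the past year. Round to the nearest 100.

Apply each group's respondent rate to its population count:
  North: 16,800 × 60.6% = 10180.8
  South: 13,200 × 71.1% = 9385.2
  East: 54,000 × 75.9% = 40,986
  West: 12,000 × 79.7% = 9564
  Central: 24,000 × 35.9% = 8616
Estimated total = 78,732 → 78,700.

78,700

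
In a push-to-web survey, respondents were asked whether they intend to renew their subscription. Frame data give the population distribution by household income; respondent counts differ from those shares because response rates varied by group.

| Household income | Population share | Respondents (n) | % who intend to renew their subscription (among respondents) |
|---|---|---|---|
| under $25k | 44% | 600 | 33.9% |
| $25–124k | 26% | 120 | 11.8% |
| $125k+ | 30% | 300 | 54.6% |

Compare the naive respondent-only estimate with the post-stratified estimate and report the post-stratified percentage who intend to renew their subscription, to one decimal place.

34.4%

Naive respondent-only estimate (weights = respondent counts):
  (600/1020)×33.9 + (120/1020)×11.8 + (300/1020)×54.6 = 37.3882%
Post-stratified estimate weights by population shares:
  0.44×33.9 + 0.26×11.8 + 0.3×54.6 = 34.364%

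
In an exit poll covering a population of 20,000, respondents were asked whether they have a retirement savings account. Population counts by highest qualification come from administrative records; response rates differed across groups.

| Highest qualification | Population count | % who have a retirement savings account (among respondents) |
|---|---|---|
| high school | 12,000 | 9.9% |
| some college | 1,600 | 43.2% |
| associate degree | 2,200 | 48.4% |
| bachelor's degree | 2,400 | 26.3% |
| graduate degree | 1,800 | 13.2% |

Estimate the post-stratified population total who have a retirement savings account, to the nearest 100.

3,800

Each cell contributes its population count × the respondent rate:
  high school: 12,000 × 9.9% = 1188
  some college: 1,600 × 43.2% = 691.2
  associate degree: 2,200 × 48.4% = 1064.8
  bachelor's degree: 2,400 × 26.3% = 631.2
  graduate degree: 1,800 × 13.2% = 237.6
Estimated total = 3812.8 → 3,800.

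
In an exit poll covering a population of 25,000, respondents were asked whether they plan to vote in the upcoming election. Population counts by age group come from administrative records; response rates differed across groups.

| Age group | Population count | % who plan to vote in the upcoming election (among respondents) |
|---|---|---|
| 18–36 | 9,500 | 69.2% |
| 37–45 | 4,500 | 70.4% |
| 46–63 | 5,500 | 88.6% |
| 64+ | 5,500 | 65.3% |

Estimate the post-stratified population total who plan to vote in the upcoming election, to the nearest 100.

18,200

Estimated count per cell = population count × respondent percentage:
  18–36: 9,500 × 69.2% = 6574
  37–45: 4,500 × 70.4% = 3168
  46–63: 5,500 × 88.6% = 4873
  64+: 5,500 × 65.3% = 3591.5
Estimated total = 18206.5 → 18,200.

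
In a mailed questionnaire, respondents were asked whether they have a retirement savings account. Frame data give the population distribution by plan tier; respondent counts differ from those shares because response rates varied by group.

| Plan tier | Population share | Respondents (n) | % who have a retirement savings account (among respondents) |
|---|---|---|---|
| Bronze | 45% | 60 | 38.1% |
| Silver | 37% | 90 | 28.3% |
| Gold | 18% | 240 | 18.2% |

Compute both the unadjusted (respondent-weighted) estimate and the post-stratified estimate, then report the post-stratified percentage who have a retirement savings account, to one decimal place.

Without adjustment, the pooled respondent share is:
  (60/390)×38.1 + (90/390)×28.3 + (240/390)×18.2 = 23.5923%
Reweighting by population plan tier shares:
  0.45×38.1 + 0.37×28.3 + 0.18×18.2 = 30.892%

30.9%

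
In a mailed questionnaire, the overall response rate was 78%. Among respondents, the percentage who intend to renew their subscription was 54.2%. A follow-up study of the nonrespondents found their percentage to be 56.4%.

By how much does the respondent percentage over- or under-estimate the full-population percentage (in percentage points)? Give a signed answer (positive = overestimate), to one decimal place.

Nonresponse fraction = 1 − 0.78 = 0.22.
Bias = (nonresponse fraction) × (respondent percentage − nonrespondent percentage)
     = 0.22 × (54.2 − 56.4) = 0.22 × -2.2 = -0.484.

-0.5 percentage points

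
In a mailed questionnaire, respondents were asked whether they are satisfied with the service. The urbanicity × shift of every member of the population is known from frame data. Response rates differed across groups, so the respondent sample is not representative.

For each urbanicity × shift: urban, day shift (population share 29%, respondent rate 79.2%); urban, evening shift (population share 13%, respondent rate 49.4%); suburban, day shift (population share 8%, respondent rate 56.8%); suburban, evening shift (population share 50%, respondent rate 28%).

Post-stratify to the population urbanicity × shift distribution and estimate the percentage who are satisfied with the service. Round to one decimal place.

47.9%

Weight each group's respondent value by its population share:
  urban, day shift: 0.29 × 79.2 = 22.968
  urban, evening shift: 0.13 × 49.4 = 6.422
  suburban, day shift: 0.08 × 56.8 = 4.544
  suburban, evening shift: 0.5 × 28 = 14
Post-stratified estimate = 47.934 → 47.9%.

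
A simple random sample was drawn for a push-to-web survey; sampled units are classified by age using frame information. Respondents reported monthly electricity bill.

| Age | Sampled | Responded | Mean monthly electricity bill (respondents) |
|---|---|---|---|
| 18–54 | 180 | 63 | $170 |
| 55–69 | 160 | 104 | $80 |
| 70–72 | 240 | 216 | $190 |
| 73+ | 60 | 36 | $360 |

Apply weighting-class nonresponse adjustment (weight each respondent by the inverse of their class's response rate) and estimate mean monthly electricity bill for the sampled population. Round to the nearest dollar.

$173

Response rates by class: 18–54 63/180 = 35%, 55–69 104/160 = 65%, 70–72 216/240 = 90%, 73+ 36/60 = 60%.
Each respondent's weight = sampled/responded in their class; summing within a class gives n_sampled, so:
  18–54: 180 × 170 = 30,600
  55–69: 160 × 80 = 12,800
  70–72: 240 × 190 = 45,600
  73+: 60 × 360 = 21,600
Adjusted estimate = 110,600 / 640 = 172.812 → $173.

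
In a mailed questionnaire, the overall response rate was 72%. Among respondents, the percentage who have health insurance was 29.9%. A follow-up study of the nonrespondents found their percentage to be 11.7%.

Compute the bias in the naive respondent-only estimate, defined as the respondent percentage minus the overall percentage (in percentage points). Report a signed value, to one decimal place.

Nonresponse fraction = 1 − 0.72 = 0.28.
Bias = (nonresponse fraction) × (respondent percentage − nonrespondent percentage)
     = 0.28 × (29.9 − 11.7) = 0.28 × 18.2 = 5.096.

+5.1 percentage points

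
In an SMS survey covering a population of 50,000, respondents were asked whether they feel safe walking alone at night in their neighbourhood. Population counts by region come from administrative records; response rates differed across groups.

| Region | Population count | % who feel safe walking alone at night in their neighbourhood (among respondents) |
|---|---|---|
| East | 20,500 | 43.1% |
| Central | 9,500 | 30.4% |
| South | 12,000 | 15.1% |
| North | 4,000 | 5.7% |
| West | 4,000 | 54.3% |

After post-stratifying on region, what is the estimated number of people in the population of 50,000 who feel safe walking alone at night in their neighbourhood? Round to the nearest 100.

15,900

Estimated count per cell = population count × respondent percentage:
  East: 20,500 × 43.1% = 8835.5
  Central: 9,500 × 30.4% = 2888
  South: 12,000 × 15.1% = 1812
  North: 4,000 × 5.7% = 228
  West: 4,000 × 54.3% = 2172
Estimated total = 15935.5 → 15,900.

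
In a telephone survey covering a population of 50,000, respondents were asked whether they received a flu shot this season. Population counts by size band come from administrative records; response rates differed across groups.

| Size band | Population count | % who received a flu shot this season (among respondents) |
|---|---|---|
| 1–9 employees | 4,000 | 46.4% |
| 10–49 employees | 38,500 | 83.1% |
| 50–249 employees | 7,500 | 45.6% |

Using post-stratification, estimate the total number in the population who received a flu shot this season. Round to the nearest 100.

37,300

Estimated count per cell = population count × respondent percentage:
  1–9 employees: 4,000 × 46.4% = 1856
  10–49 employees: 38,500 × 83.1% = 31993.5
  50–249 employees: 7,500 × 45.6% = 3420
Estimated total = 37269.5 → 37,300.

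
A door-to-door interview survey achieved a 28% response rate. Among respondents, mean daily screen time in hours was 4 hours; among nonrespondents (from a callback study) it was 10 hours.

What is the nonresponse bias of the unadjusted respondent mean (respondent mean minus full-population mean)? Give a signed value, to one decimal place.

Nonresponse fraction = 1 − 0.28 = 0.72.
Bias = (nonresponse fraction) × (respondent mean − nonrespondent mean)
     = 0.72 × (4 − 10) = 0.72 × -6 = -4.32.

-4.3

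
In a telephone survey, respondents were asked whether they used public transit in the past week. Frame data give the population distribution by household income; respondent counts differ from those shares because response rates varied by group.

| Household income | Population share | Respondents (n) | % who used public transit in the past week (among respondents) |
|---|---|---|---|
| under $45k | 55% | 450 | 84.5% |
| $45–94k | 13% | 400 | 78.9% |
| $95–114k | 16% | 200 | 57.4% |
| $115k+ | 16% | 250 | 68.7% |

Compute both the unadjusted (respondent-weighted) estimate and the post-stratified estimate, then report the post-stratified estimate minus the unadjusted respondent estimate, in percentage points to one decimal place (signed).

+1.3 percentage points

Naive respondent-only estimate (weights = respondent counts):
  (450/1300)×84.5 + (400/1300)×78.9 + (200/1300)×57.4 + (250/1300)×68.7 = 75.5692%
Post-stratified estimate weights by population shares:
  0.55×84.5 + 0.13×78.9 + 0.16×57.4 + 0.16×68.7 = 76.908%
Difference = 76.908 − 75.5692 = 1.3388 pp.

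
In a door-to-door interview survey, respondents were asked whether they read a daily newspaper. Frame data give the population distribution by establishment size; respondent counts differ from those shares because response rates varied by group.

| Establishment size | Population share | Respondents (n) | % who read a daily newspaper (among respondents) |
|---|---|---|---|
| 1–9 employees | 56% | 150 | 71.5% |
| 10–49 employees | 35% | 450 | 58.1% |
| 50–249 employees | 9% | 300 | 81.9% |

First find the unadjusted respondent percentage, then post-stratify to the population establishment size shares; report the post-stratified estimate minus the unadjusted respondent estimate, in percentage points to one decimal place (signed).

Naive respondent-only estimate (weights = respondent counts):
  (150/900)×71.5 + (450/900)×58.1 + (300/900)×81.9 = 68.2667%
Post-stratified estimate weights by population shares:
  0.56×71.5 + 0.35×58.1 + 0.09×81.9 = 67.746%
Difference = 67.746 − 68.2667 = -0.5207 pp.

-0.5 percentage points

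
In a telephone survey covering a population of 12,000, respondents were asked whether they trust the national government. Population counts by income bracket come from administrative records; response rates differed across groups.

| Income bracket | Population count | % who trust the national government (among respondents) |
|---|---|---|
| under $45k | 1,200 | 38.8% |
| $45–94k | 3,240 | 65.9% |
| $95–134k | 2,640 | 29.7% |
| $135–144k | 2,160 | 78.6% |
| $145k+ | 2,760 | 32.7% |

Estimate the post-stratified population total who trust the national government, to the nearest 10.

Each cell contributes its population count × the respondent rate:
  under $45k: 1,200 × 38.8% = 465.6
  $45–94k: 3,240 × 65.9% = 2135.16
  $95–134k: 2,640 × 29.7% = 784.08
  $135–144k: 2,160 × 78.6% = 1697.76
  $145k+: 2,760 × 32.7% = 902.52
Estimated total = 5985.12 → 5,990.

5,990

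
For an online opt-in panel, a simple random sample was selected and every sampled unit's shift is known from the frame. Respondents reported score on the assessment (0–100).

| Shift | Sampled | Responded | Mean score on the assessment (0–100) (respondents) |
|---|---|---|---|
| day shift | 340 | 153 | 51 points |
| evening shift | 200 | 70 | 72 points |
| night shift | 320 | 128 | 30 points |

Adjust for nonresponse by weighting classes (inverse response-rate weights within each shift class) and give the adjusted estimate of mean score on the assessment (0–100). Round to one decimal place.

48.1

Response rates by class: day shift 153/340 = 45%, evening shift 70/200 = 35%, night shift 128/320 = 40%.
Each respondent's weight = sampled/responded in their class; summing within a class gives n_sampled, so:
  day shift: 340 × 51 = 17,340
  evening shift: 200 × 72 = 14,400
  night shift: 320 × 30 = 9600
Adjusted estimate = 41,340 / 860 = 48.0698 → 48.1.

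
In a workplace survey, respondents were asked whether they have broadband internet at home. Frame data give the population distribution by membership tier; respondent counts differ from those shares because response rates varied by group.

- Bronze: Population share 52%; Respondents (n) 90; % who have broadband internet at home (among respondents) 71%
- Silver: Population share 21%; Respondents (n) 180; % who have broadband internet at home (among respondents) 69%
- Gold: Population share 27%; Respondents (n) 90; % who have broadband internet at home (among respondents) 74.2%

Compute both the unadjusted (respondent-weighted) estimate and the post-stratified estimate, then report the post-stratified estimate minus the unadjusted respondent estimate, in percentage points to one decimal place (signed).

Without adjustment, the pooled respondent share is:
  (90/360)×71 + (180/360)×69 + (90/360)×74.2 = 70.8%
Post-stratifying to population shares instead:
  0.52×71 + 0.21×69 + 0.27×74.2 = 71.444%
Difference = 71.444 − 70.8 = 0.644 pp.

+0.6 percentage points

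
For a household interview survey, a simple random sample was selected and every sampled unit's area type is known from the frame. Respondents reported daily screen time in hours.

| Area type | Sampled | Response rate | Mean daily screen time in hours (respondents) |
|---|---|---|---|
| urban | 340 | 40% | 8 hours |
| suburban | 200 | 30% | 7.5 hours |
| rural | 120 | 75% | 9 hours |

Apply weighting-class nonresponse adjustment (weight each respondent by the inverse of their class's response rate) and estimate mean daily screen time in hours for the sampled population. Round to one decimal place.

Inverse-response-rate weighting restores each class to its sampled count, so class totals weight by n_sampled:
  urban: 340 × 8 = 2720
  suburban: 200 × 7.5 = 1500
  rural: 120 × 9 = 1080
Adjusted estimate = 5300 / 660 = 8.0303 → 8.0.

8.0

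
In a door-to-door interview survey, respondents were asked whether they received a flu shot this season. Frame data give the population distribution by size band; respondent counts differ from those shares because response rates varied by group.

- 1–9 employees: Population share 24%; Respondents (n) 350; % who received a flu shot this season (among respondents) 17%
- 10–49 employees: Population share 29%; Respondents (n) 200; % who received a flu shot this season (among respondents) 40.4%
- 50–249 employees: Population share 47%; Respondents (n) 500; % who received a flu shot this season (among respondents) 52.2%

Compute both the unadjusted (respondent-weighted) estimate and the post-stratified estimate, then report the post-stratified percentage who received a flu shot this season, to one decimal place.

Unadjusted (pooled respondent) estimate weights by respondent counts:
  (350/1050)×17 + (200/1050)×40.4 + (500/1050)×52.2 = 38.219%
Post-stratifying to population shares instead:
  0.24×17 + 0.29×40.4 + 0.47×52.2 = 40.33%

40.3%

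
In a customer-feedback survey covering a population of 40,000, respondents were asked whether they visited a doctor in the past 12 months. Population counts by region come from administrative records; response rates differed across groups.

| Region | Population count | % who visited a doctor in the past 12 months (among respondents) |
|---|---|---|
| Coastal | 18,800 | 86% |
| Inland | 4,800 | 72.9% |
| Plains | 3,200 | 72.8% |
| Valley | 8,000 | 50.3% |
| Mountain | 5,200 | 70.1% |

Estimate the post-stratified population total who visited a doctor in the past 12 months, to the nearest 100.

Each cell contributes its population count × the respondent rate:
  Coastal: 18,800 × 86% = 16,168
  Inland: 4,800 × 72.9% = 3499.2
  Plains: 3,200 × 72.8% = 2329.6
  Valley: 8,000 × 50.3% = 4024
  Mountain: 5,200 × 70.1% = 3645.2
Estimated total = 29,666 → 29,700.

29,700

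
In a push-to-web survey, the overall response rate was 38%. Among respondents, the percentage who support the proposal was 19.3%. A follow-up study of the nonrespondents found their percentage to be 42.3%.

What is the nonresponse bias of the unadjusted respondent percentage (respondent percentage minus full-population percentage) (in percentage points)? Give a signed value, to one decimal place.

-14.3 percentage points

Nonresponse fraction = 1 − 0.38 = 0.62.
Bias = (nonresponse fraction) × (respondent percentage − nonrespondent percentage)
     = 0.62 × (19.3 − 42.3) = 0.62 × -23 = -14.26.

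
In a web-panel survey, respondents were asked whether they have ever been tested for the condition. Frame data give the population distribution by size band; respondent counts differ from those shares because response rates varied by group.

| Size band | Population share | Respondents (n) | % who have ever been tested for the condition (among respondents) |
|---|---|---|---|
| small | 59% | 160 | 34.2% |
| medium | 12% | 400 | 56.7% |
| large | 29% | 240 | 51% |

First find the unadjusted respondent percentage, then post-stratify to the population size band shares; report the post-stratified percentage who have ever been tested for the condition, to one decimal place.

41.8%

Unadjusted (pooled respondent) estimate weights by respondent counts:
  (160/800)×34.2 + (400/800)×56.7 + (240/800)×51 = 50.49%
Post-stratified estimate weights by population shares:
  0.59×34.2 + 0.12×56.7 + 0.29×51 = 41.772%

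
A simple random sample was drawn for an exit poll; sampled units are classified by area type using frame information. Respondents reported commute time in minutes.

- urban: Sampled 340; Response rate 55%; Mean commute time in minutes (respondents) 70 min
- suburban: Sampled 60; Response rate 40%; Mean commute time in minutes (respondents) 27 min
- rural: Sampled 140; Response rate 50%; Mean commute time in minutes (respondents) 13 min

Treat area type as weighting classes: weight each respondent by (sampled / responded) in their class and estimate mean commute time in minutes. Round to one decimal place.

50.4

Inverse-response-rate weighting restores each class to its sampled count, so class totals weight by n_sampled:
  urban: 340 × 70 = 23,800
  suburban: 60 × 27 = 1620
  rural: 140 × 13 = 1820
Adjusted estimate = 27,240 / 540 = 50.4444 → 50.4.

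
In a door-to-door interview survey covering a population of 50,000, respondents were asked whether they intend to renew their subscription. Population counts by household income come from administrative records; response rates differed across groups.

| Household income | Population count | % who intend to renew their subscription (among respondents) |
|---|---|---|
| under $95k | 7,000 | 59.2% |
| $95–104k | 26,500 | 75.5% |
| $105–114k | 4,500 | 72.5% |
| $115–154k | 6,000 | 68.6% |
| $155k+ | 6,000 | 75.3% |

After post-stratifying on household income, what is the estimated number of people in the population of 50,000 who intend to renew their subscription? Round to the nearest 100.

Estimated count per cell = population count × respondent percentage:
  under $95k: 7,000 × 59.2% = 4144
  $95–104k: 26,500 × 75.5% = 20007.5
  $105–114k: 4,500 × 72.5% = 3262.5
  $115–154k: 6,000 × 68.6% = 4116
  $155k+: 6,000 × 75.3% = 4518
Estimated total = 36,048 → 36,000.

36,000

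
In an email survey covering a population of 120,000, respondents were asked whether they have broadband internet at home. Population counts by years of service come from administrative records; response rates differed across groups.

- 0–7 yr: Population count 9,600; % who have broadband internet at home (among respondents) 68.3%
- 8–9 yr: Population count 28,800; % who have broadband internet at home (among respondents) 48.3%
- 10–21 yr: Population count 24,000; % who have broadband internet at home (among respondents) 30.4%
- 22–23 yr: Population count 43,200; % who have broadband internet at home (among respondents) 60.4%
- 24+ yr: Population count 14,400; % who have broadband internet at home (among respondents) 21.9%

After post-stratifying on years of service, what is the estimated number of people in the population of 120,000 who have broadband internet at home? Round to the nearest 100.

Estimated count per cell = population count × respondent percentage:
  0–7 yr: 9,600 × 68.3% = 6556.8
  8–9 yr: 28,800 × 48.3% = 13910.4
  10–21 yr: 24,000 × 30.4% = 7296
  22–23 yr: 43,200 × 60.4% = 26092.8
  24+ yr: 14,400 × 21.9% = 3153.6
Estimated total = 57009.6 → 57,000.

57,000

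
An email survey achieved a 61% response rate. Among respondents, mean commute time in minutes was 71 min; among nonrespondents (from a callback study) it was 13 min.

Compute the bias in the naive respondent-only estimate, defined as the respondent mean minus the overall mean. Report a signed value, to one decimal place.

+22.6

Nonresponse fraction = 1 − 0.61 = 0.39.
Bias = (nonresponse fraction) × (respondent mean − nonrespondent mean)
     = 0.39 × (71 − 13) = 0.39 × 58 = 22.62.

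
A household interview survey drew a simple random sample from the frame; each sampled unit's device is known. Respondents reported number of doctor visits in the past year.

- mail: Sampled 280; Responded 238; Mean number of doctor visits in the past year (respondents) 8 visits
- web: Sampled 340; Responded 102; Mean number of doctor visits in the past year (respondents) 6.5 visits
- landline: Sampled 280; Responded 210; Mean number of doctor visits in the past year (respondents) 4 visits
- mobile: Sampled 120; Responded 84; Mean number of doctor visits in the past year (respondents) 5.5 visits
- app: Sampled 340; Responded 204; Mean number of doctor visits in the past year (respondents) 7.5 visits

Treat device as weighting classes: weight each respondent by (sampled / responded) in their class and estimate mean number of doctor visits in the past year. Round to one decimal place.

Response rates by class: mail 238/280 = 85%, web 102/340 = 30%, landline 210/280 = 75%, mobile 84/120 = 70%, app 204/340 = 60%.
Inverse-response-rate weighting restores each class to its sampled count, so class totals weight by n_sampled:
  mail: 280 × 8 = 2240
  web: 340 × 6.5 = 2210
  landline: 280 × 4 = 1120
  mobile: 120 × 5.5 = 660
  app: 340 × 7.5 = 2550
Adjusted estimate = 8780 / 1,360 = 6.45588 → 6.5.

6.5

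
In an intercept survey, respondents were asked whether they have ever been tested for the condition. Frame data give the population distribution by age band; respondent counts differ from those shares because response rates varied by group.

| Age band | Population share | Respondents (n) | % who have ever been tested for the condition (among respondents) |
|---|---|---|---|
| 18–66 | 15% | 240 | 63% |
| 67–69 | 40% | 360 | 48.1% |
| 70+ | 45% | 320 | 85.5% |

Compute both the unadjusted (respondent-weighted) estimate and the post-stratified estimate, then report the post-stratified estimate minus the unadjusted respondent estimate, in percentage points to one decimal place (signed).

Unadjusted (pooled respondent) estimate weights by respondent counts:
  (240/920)×63 + (360/920)×48.1 + (320/920)×85.5 = 64.9957%
Post-stratifying to population shares instead:
  0.15×63 + 0.4×48.1 + 0.45×85.5 = 67.165%
Difference = 67.165 − 64.9957 = 2.1693 pp.

+2.2 percentage points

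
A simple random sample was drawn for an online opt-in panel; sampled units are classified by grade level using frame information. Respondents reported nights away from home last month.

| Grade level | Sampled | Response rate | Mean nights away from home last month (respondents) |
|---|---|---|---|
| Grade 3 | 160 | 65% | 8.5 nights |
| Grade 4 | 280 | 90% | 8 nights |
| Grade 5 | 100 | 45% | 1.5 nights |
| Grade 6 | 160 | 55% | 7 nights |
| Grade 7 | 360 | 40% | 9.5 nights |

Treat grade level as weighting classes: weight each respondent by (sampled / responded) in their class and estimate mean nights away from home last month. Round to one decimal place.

7.8

Weighting each respondent by the inverse class response rate inflates each class back to its sampled size, so the class weight is n_sampled:
  Grade 3: 160 × 8.5 = 1360
  Grade 4: 280 × 8 = 2240
  Grade 5: 100 × 1.5 = 150
  Grade 6: 160 × 7 = 1120
  Grade 7: 360 × 9.5 = 3420
Adjusted estimate = 8290 / 1,060 = 7.82076 → 7.8.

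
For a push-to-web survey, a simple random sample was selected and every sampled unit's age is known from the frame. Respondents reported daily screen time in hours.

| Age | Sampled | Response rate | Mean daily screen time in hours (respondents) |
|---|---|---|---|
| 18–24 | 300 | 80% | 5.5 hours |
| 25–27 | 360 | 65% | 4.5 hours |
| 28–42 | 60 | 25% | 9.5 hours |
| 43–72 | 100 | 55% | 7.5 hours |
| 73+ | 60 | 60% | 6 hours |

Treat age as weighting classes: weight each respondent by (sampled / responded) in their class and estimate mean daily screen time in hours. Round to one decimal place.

5.6

Inverse-response-rate weighting restores each class to its sampled count, so class totals weight by n_sampled:
  18–24: 300 × 5.5 = 1650
  25–27: 360 × 4.5 = 1620
  28–42: 60 × 9.5 = 570
  43–72: 100 × 7.5 = 750
  73+: 60 × 6 = 360
Adjusted estimate = 4950 / 880 = 5.625 → 5.6.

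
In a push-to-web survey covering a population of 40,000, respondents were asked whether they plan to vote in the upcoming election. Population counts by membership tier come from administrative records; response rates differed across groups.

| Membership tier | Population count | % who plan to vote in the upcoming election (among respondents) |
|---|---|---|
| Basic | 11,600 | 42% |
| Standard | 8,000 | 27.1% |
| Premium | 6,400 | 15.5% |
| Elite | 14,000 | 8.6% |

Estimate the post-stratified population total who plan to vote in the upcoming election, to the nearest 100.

9,200

Estimated count per cell = population count × respondent percentage:
  Basic: 11,600 × 42% = 4872
  Standard: 8,000 × 27.1% = 2168
  Premium: 6,400 × 15.5% = 992
  Elite: 14,000 × 8.6% = 1204
Estimated total = 9236 → 9,200.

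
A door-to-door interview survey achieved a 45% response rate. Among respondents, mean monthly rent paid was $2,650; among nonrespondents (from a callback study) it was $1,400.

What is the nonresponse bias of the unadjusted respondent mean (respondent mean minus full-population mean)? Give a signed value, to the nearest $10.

Nonresponse fraction = 1 − 0.45 = 0.55.
Bias = (nonresponse fraction) × (respondent mean − nonrespondent mean)
     = 0.55 × (2650 − 1400) = 0.55 × 1250 = 687.5.

+$690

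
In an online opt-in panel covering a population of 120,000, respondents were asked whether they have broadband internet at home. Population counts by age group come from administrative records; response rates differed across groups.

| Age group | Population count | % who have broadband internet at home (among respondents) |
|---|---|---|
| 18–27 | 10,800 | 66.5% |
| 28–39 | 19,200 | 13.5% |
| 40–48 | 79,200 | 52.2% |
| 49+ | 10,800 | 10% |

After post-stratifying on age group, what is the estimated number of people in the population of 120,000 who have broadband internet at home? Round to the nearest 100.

Apply each group's respondent rate to its population count:
  18–27: 10,800 × 66.5% = 7182
  28–39: 19,200 × 13.5% = 2592
  40–48: 79,200 × 52.2% = 41342.4
  49+: 10,800 × 10% = 1080
Estimated total = 52196.4 → 52,200.

52,200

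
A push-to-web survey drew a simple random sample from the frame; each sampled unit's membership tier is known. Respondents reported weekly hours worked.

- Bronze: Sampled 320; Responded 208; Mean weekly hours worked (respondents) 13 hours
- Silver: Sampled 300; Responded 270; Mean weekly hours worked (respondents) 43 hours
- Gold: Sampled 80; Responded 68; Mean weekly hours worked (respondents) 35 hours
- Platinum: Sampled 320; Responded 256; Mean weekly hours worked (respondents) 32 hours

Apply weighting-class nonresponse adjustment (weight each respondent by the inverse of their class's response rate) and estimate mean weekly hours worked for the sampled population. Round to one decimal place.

29.5

Response rates by class: Bronze 208/320 = 65%, Silver 270/300 = 90%, Gold 68/80 = 85%, Platinum 256/320 = 80%.
Weighting each respondent by the inverse class response rate inflates each class back to its sampled size, so the class weight is n_sampled:
  Bronze: 320 × 13 = 4160
  Silver: 300 × 43 = 12,900
  Gold: 80 × 35 = 2800
  Platinum: 320 × 32 = 10,240
Adjusted estimate = 30,100 / 1,020 = 29.5098 → 29.5.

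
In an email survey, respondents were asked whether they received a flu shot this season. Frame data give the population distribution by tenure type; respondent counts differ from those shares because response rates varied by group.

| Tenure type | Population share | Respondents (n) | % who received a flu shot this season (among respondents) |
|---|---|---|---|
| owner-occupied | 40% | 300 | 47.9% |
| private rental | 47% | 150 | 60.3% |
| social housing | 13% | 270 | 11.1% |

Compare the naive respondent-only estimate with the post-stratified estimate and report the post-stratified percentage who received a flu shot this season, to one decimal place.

48.9%

Naive respondent-only estimate (weights = respondent counts):
  (300/720)×47.9 + (150/720)×60.3 + (270/720)×11.1 = 36.6833%
Reweighting by population tenure type shares:
  0.4×47.9 + 0.47×60.3 + 0.13×11.1 = 48.944%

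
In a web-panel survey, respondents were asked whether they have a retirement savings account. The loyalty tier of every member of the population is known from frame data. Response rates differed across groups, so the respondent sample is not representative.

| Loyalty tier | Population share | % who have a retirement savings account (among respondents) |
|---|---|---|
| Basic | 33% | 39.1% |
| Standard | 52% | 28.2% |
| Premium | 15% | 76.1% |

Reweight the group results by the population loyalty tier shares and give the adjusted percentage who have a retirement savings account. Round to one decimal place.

39.0%

Post-stratification weights by population share, not respondent share:
  Basic: 0.33 × 39.1 = 12.903
  Standard: 0.52 × 28.2 = 14.664
  Premium: 0.15 × 76.1 = 11.415
Post-stratified estimate = 38.982 → 39.0%.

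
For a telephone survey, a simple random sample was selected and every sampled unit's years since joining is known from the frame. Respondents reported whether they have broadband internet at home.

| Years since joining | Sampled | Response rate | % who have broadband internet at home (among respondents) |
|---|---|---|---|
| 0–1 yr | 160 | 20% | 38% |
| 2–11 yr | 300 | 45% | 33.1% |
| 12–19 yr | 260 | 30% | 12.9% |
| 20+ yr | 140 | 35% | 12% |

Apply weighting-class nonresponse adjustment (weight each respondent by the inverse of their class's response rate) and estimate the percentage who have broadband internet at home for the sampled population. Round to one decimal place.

24.5%

Each respondent's weight = sampled/responded in their class; summing within a class gives n_sampled, so:
  0–1 yr: 160 × 38 = 6080
  2–11 yr: 300 × 33.1 = 9930
  12–19 yr: 260 × 12.9 = 3354
  20+ yr: 140 × 12 = 1680
Adjusted estimate = 21,044 / 860 = 24.4698 → 24.5%.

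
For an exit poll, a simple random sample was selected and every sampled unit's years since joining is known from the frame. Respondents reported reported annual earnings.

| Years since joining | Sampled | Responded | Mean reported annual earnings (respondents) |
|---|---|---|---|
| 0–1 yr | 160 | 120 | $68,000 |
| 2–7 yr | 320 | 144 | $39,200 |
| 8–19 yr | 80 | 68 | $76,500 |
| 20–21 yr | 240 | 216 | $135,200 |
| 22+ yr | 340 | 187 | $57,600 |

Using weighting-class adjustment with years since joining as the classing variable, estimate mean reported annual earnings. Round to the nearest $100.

Class response rates: 0–1 yr 120/160 = 75%, 2–7 yr 144/320 = 45%, 8–19 yr 68/80 = 85%, 20–21 yr 216/240 = 90%, 22+ yr 187/340 = 55%.
Each respondent's weight = sampled/responded in their class; summing within a class gives n_sampled, so:
  0–1 yr: 160 × 68,000 = 10,880,000
  2–7 yr: 320 × 39,200 = 12,544,000
  8–19 yr: 80 × 76,500 = 6,120,000
  20–21 yr: 240 × 135,200 = 32,448,000
  22+ yr: 340 × 57,600 = 19,584,000
Adjusted estimate = 81,576,000 / 1,140 = 71557.9 → $71,600.

$71,600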